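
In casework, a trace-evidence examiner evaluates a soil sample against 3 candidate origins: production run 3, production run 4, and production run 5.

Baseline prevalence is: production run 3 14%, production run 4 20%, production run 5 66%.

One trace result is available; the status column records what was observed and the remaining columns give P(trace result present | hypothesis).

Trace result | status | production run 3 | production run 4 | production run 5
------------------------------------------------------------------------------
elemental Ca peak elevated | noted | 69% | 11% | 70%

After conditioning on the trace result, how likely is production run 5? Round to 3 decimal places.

0.796

Multiply each prior by the likelihood of the trace result:
  production run 3: 0.14 × 0.69 = 0.0966
  production run 4: 0.20 × 0.11 = 0.022
  production run 5: 0.66 × 0.70 = 0.462
Marginal likelihood of the evidence = 0.5806.
P(production run 5 | evidence) = 0.462 / 0.5806 ≈ 0.796.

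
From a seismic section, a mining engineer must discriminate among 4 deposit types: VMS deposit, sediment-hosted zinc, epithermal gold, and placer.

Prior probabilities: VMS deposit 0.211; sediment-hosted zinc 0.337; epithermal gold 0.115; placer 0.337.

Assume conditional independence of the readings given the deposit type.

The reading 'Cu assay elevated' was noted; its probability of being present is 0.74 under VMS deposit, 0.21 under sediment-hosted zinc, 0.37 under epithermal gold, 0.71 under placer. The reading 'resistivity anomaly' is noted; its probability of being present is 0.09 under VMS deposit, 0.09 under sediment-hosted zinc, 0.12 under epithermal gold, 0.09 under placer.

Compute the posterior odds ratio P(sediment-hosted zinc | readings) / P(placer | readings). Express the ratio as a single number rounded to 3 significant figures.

Posterior odds equal prior odds times the likelihood ratio; only the two competing hypotheses matter.
  sediment-hosted zinc: 0.337 × 0.21 × 0.09 = 0.0063693
  placer: 0.337 × 0.71 × 0.09 = 0.021534
Posterior odds = 0.0063693 / 0.021534 ≈ 0.296.

0.296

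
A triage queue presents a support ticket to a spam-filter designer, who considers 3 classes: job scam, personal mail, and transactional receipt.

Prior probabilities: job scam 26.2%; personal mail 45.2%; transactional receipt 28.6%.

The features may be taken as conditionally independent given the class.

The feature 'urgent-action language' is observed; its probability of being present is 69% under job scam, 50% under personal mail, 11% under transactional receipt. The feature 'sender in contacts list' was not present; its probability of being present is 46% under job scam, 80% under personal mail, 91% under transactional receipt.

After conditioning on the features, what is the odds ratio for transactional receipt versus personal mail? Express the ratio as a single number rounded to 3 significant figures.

Posterior odds equal prior odds times the likelihood ratio; only the two competing hypotheses matter (using 1 − P(present | H) for each absent feature).
  transactional receipt: 0.286 × 0.11 × (1 − 0.91) = 0.0028314
  personal mail: 0.452 × 0.50 × (1 − 0.80) = 0.0452
Odds(transactional receipt : personal mail) = 0.0028314 / 0.0452 ≈ 0.0626.

0.0626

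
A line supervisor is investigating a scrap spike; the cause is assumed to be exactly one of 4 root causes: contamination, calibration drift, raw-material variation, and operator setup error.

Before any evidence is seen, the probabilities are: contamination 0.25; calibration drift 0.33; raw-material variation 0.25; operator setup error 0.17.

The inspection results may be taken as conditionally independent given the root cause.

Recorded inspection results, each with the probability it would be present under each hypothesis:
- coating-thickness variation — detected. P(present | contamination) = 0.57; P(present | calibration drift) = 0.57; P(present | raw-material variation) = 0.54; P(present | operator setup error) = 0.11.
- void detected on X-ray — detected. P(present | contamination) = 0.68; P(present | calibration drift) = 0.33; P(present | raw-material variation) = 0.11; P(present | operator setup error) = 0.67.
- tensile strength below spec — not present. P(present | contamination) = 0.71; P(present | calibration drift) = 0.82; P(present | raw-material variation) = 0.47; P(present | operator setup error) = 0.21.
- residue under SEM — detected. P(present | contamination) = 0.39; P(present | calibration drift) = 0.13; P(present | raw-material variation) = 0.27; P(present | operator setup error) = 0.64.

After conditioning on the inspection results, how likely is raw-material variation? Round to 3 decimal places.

0.102

For each hypothesis, the unnormalized posterior weight is prior × product of the inspection result likelihoods (using 1 − P(present | H) for each absent inspection result):
  contamination: 0.25 × 0.57 × 0.68 × (1 − 0.71) × 0.39 = 0.010959
  calibration drift: 0.33 × 0.57 × 0.33 × (1 − 0.82) × 0.13 = 0.0014525
  raw-material variation: 0.25 × 0.54 × 0.11 × (1 − 0.47) × 0.27 = 0.002125
  operator setup error: 0.17 × 0.11 × 0.67 × (1 − 0.21) × 0.64 = 0.0063347
The unnormalized weights sum to 0.020872.
P(raw-material variation | evidence) = 0.002125 / 0.020872 ≈ 0.102.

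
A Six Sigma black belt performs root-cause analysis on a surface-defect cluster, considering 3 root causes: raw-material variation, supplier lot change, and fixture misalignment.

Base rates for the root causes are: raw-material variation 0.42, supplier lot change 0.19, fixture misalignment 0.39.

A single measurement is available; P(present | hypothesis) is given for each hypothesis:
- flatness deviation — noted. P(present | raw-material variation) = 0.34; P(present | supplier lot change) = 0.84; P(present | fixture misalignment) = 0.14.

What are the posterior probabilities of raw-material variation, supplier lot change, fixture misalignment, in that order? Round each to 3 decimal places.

0.400, 0.447, 0.153

By Bayes' rule, the unnormalized weight for each hypothesis is prior × likelihood:
  raw-material variation: 0.42 × 0.34 = 0.1428
  supplier lot change: 0.19 × 0.84 = 0.1596
  fixture misalignment: 0.39 × 0.14 = 0.0546
Normalizing constant Z = 0.1428 + 0.1596 + 0.0546 = 0.357.
P(raw-material variation | evidence) = 0.1428 / 0.357 ≈ 0.400
P(supplier lot change | evidence) = 0.1596 / 0.357 ≈ 0.447
P(fixture misalignment | evidence) = 0.0546 / 0.357 ≈ 0.153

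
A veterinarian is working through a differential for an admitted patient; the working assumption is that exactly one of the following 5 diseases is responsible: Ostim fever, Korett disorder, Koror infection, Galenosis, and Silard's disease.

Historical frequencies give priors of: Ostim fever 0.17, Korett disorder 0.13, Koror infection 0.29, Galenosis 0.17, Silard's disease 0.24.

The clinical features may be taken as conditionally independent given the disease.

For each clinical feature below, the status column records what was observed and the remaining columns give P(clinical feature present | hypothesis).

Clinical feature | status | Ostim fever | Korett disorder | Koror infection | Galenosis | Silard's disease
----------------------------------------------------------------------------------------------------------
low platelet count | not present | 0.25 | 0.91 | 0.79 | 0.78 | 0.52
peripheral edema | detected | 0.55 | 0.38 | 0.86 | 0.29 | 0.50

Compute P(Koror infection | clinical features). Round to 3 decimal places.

For each hypothesis, the unnormalized posterior weight is prior × product of the clinical feature likelihoods (using 1 − P(present | H) for each absent clinical feature):
  Ostim fever: 0.17 × (1 − 0.25) × 0.55 = 0.070125
  Korett disorder: 0.13 × (1 − 0.91) × 0.38 = 0.004446
  Koror infection: 0.29 × (1 − 0.79) × 0.86 = 0.052374
  Galenosis: 0.17 × (1 − 0.78) × 0.29 = 0.010846
  Silard's disease: 0.24 × (1 − 0.52) × 0.50 = 0.0576
Marginal likelihood of the evidence = 0.19539.
P(Koror infection | evidence) = 0.052374 / 0.19539 ≈ 0.268.

0.268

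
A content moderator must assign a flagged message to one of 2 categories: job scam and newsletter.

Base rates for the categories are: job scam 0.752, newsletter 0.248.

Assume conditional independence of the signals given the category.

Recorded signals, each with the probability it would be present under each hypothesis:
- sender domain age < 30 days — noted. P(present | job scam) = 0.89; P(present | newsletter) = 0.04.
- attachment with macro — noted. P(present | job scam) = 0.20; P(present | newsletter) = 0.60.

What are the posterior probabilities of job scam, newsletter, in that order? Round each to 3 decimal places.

0.957, 0.043

By Bayes' rule with conditional independence, the unnormalized weight for each hypothesis is prior × ∏ likelihoods:
  job scam: 0.752 × 0.89 × 0.20 = 0.13386
  newsletter: 0.248 × 0.04 × 0.60 = 0.005952
Marginal likelihood of the evidence = 0.13981.
P(job scam | evidence) = 0.13386 / 0.13981 ≈ 0.957
P(newsletter | evidence) = 0.005952 / 0.13981 ≈ 0.043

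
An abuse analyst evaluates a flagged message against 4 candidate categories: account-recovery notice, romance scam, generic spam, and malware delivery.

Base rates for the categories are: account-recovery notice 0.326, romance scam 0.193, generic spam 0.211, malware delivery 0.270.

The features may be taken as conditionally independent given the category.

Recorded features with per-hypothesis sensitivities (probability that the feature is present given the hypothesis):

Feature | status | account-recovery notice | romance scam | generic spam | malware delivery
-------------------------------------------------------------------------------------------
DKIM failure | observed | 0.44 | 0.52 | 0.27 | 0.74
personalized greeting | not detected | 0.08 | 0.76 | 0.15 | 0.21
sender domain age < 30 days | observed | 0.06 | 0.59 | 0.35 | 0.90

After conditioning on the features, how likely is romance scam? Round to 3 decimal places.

By Bayes' rule with conditional independence, the unnormalized weight for each hypothesis is prior × ∏ likelihoods (using 1 − P(present | H) for each absent feature):
  account-recovery notice: 0.326 × 0.44 × (1 − 0.08) × 0.06 = 0.0079179
  romance scam: 0.193 × 0.52 × (1 − 0.76) × 0.59 = 0.014211
  generic spam: 0.211 × 0.27 × (1 − 0.15) × 0.35 = 0.016949
  malware delivery: 0.270 × 0.74 × (1 − 0.21) × 0.90 = 0.14206
Normalizing constant Z = 0.0079179 + 0.014211 + 0.016949 + 0.14206 = 0.18114.
P(romance scam | evidence) = 0.014211 / 0.18114 ≈ 0.078.

0.078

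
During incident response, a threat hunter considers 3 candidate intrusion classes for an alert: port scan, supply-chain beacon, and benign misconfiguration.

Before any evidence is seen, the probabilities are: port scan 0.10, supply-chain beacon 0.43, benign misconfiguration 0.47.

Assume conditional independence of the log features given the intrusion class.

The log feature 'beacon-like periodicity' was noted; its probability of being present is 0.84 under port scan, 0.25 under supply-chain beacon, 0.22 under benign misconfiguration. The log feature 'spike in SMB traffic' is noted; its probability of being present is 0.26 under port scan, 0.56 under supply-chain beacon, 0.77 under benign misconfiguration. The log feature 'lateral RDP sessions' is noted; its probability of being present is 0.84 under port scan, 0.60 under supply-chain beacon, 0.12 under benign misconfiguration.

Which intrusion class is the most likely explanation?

supply-chain beacon

For each hypothesis, the unnormalized posterior weight is prior × product of the log feature likelihoods:
  port scan: 0.10 × 0.84 × 0.26 × 0.84 = 0.018346
  supply-chain beacon: 0.43 × 0.25 × 0.56 × 0.60 = 0.03612
  benign misconfiguration: 0.47 × 0.22 × 0.77 × 0.12 = 0.0095542
Marginal likelihood of the evidence = 0.06402.
P(port scan | evidence) ≈ 0.018346 / 0.06402 ≈ 0.287
P(supply-chain beacon | evidence) ≈ 0.03612 / 0.06402 ≈ 0.564
P(benign misconfiguration | evidence) ≈ 0.0095542 / 0.06402 ≈ 0.149
The largest is 0.564, so supply-chain beacon is most probable.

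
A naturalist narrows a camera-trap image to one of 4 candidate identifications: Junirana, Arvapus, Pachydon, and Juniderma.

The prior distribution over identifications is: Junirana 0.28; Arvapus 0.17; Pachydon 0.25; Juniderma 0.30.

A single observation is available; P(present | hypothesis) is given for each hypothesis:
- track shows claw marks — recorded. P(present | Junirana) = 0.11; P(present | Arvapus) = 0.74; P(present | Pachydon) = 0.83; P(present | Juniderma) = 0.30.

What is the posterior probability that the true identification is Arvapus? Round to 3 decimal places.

0.277

Multiply each prior by the likelihood of the observation:
  Junirana: 0.28 × 0.11 = 0.0308
  Arvapus: 0.17 × 0.74 = 0.1258
  Pachydon: 0.25 × 0.83 = 0.2075
  Juniderma: 0.30 × 0.30 = 0.09
Normalizing constant Z = 0.0308 + 0.1258 + 0.2075 + 0.09 = 0.4541.
P(Arvapus | evidence) = 0.1258 / 0.4541 ≈ 0.277.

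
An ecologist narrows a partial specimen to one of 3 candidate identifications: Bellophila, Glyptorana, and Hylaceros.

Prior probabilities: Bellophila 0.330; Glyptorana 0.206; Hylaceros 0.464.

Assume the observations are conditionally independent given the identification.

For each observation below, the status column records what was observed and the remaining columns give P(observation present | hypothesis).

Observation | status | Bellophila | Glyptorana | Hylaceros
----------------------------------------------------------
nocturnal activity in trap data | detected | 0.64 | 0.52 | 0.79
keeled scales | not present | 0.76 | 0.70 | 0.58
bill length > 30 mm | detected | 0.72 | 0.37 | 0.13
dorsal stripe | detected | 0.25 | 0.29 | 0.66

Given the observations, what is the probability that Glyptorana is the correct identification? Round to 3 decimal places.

For each hypothesis, the unnormalized posterior weight is prior × product of the observation likelihoods (using 1 − P(present | H) for each absent observation):
  Bellophila: 0.330 × 0.64 × (1 − 0.76) × 0.72 × 0.25 = 0.0091238
  Glyptorana: 0.206 × 0.52 × (1 − 0.70) × 0.37 × 0.29 = 0.0034482
  Hylaceros: 0.464 × 0.79 × (1 − 0.58) × 0.13 × 0.66 = 0.013209
Normalizing constant Z = 0.0091238 + 0.0034482 + 0.013209 = 0.025781.
P(Glyptorana | evidence) = 0.0034482 / 0.025781 ≈ 0.134.

0.134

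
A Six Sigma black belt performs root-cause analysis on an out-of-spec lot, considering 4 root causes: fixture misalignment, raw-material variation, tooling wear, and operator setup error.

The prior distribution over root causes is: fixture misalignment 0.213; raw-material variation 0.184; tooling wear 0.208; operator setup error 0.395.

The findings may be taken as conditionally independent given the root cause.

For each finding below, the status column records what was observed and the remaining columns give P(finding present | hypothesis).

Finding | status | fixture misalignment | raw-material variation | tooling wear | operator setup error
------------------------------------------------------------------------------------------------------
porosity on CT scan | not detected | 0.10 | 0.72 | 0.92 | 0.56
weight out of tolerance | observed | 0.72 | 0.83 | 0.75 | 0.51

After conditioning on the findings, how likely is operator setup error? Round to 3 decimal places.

0.314

Multiply each prior by the joint likelihood of the evidence pattern (using 1 − P(present | H) for each absent finding):
  fixture misalignment: 0.213 × (1 − 0.10) × 0.72 = 0.13802
  raw-material variation: 0.184 × (1 − 0.72) × 0.83 = 0.042762
  tooling wear: 0.208 × (1 − 0.92) × 0.75 = 0.01248
  operator setup error: 0.395 × (1 − 0.56) × 0.51 = 0.088638
Normalizing constant Z = 0.13802 + 0.042762 + 0.01248 + 0.088638 = 0.2819.
P(operator setup error | evidence) = 0.088638 / 0.2819 ≈ 0.314.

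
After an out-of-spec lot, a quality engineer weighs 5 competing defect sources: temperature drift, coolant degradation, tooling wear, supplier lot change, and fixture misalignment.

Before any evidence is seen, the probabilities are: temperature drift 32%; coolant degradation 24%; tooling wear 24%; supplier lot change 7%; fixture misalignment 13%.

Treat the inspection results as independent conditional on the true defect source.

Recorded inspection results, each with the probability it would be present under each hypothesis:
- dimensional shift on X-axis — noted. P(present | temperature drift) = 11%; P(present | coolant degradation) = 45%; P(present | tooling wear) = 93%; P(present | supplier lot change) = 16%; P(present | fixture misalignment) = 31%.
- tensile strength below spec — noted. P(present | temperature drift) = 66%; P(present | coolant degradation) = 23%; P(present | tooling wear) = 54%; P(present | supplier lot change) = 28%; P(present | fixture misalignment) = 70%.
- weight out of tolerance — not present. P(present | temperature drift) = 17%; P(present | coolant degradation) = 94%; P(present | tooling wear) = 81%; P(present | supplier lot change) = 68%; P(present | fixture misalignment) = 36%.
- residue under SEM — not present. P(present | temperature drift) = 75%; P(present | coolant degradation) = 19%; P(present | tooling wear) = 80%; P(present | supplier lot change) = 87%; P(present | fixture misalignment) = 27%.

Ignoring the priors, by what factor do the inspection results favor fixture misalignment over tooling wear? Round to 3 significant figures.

5.31

The Bayes factor is the ratio of the joint likelihoods of the inspection result pattern under the two hypotheses (using 1 − P(present | H) for each absent inspection result).
  fixture misalignment: 0.31 × 0.70 × (1 − 0.36) × (1 − 0.27) = 0.10138
  tooling wear: 0.93 × 0.54 × (1 − 0.81) × (1 − 0.80) = 0.019084
Bayes factor = 0.10138 / 0.019084 ≈ 5.31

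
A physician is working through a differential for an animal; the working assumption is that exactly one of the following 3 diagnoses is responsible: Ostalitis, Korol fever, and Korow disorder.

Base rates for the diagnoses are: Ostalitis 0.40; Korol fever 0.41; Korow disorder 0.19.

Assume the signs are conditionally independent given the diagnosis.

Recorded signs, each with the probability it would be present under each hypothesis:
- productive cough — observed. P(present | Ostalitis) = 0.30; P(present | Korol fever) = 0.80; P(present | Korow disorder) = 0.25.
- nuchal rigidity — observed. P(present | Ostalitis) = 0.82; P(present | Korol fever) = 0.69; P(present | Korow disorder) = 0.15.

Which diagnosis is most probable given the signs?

Multiply each prior by the joint likelihood of the sign pattern:
  Ostalitis: 0.40 × 0.30 × 0.82 = 0.0984
  Korol fever: 0.41 × 0.80 × 0.69 = 0.22632
  Korow disorder: 0.19 × 0.25 × 0.15 = 0.007125
Marginal likelihood of the evidence = 0.33185.
P(Ostalitis | evidence) ≈ 0.0984 / 0.33185 ≈ 0.297
P(Korol fever | evidence) ≈ 0.22632 / 0.33185 ≈ 0.682
P(Korow disorder | evidence) ≈ 0.007125 / 0.33185 ≈ 0.021
The largest is 0.682, so Korol fever is most probable.

Korol fever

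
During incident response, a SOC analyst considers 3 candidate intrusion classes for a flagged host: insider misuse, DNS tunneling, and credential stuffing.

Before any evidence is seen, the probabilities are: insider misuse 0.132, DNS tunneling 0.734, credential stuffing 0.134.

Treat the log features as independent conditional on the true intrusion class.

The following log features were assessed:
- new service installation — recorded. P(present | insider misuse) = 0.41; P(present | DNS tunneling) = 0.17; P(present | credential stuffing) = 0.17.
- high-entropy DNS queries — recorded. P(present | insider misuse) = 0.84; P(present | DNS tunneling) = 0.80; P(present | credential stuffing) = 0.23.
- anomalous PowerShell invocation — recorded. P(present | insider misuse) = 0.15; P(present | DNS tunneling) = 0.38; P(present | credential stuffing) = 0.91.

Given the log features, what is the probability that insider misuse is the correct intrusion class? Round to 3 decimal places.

For each hypothesis, the unnormalized posterior weight is prior × product of the log feature likelihoods:
  insider misuse: 0.132 × 0.41 × 0.84 × 0.15 = 0.0068191
  DNS tunneling: 0.734 × 0.17 × 0.80 × 0.38 = 0.037933
  credential stuffing: 0.134 × 0.17 × 0.23 × 0.91 = 0.0047679
The unnormalized weights sum to 0.04952.
P(insider misuse | evidence) = 0.0068191 / 0.04952 ≈ 0.138.

0.138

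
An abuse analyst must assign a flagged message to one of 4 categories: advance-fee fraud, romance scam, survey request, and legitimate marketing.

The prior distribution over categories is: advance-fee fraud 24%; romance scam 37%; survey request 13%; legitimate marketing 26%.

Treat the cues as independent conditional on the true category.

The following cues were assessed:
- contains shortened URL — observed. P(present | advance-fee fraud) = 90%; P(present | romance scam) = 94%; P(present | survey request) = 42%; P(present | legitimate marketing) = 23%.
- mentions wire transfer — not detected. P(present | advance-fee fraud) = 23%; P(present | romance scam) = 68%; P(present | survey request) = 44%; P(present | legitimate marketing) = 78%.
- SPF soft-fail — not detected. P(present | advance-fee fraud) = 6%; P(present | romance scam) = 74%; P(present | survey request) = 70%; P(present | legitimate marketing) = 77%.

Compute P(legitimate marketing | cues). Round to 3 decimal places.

For each hypothesis, the unnormalized posterior weight is prior × product of the cue likelihoods (using 1 − P(present | H) for each absent cue):
  advance-fee fraud: 0.24 × 0.90 × (1 − 0.23) × (1 − 0.06) = 0.15634
  romance scam: 0.37 × 0.94 × (1 − 0.68) × (1 − 0.74) = 0.028937
  survey request: 0.13 × 0.42 × (1 − 0.44) × (1 − 0.70) = 0.0091728
  legitimate marketing: 0.26 × 0.23 × (1 − 0.78) × (1 − 0.77) = 0.0030259
Marginal likelihood of the evidence = 0.19748.
P(legitimate marketing | evidence) = 0.0030259 / 0.19748 ≈ 0.015.

0.015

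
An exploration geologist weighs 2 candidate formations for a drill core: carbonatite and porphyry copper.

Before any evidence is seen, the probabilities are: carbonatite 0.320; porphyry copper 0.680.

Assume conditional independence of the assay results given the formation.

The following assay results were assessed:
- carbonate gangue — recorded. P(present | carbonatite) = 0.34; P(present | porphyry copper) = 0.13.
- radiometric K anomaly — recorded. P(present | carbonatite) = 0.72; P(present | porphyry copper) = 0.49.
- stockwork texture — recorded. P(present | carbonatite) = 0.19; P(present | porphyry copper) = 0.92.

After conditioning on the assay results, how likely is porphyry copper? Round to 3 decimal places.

0.728

By Bayes' rule with conditional independence, the unnormalized weight for each hypothesis is prior × ∏ likelihoods:
  carbonatite: 0.320 × 0.34 × 0.72 × 0.19 = 0.014884
  porphyry copper: 0.680 × 0.13 × 0.49 × 0.92 = 0.039851
The unnormalized weights sum to 0.054735.
P(porphyry copper | evidence) = 0.039851 / 0.054735 ≈ 0.728.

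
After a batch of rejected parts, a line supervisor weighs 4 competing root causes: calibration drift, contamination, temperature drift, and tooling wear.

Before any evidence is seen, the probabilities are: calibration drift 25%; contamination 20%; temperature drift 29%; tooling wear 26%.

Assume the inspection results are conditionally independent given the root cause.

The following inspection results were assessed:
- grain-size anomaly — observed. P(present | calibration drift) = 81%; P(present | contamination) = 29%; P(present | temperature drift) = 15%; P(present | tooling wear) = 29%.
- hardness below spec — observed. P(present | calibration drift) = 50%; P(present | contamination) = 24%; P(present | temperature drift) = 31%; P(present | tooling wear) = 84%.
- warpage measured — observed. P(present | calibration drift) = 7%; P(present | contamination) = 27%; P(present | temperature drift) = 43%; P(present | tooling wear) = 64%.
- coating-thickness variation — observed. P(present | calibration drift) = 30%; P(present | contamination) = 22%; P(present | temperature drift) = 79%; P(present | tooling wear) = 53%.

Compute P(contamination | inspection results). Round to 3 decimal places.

0.028

For each hypothesis, the unnormalized posterior weight is prior × product of the inspection result likelihoods:
  calibration drift: 0.25 × 0.81 × 0.50 × 0.07 × 0.30 = 0.0021263
  contamination: 0.20 × 0.29 × 0.24 × 0.27 × 0.22 = 0.00082685
  temperature drift: 0.29 × 0.15 × 0.31 × 0.43 × 0.79 = 0.0045809
  tooling wear: 0.26 × 0.29 × 0.84 × 0.64 × 0.53 = 0.021484
The unnormalized weights sum to 0.029018.
P(contamination | evidence) = 0.00082685 / 0.029018 ≈ 0.028.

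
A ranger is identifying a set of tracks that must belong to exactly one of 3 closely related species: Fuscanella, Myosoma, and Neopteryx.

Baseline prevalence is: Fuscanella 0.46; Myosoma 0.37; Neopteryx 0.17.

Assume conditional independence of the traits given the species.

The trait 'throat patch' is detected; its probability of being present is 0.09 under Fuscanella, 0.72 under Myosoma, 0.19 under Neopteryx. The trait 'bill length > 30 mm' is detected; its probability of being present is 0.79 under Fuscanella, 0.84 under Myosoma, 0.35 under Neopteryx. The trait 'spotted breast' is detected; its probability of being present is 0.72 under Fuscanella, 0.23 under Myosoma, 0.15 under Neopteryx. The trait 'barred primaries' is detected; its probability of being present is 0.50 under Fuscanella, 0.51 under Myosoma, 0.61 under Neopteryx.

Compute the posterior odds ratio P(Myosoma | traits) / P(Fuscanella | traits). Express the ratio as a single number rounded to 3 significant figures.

The normalizing constant cancels in an odds ratio, so compute prior × likelihood for the two hypotheses only:
  Myosoma: 0.37 × 0.72 × 0.84 × 0.23 × 0.51 = 0.026249
  Fuscanella: 0.46 × 0.09 × 0.79 × 0.72 × 0.50 = 0.011774
Posterior odds = 0.026249 / 0.011774 ≈ 2.23.

2.23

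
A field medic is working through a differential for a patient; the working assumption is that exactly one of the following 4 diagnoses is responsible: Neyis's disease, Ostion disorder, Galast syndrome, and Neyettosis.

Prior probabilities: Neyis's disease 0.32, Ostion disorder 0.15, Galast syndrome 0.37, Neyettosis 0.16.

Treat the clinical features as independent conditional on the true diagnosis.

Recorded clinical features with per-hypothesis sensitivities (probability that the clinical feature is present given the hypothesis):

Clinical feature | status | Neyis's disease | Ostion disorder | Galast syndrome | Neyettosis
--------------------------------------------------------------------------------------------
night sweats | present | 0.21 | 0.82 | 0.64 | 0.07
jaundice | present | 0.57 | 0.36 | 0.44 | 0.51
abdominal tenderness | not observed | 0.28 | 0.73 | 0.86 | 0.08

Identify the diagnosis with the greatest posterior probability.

Neyis's disease

Multiply each prior by the joint likelihood of the clinical feature pattern (using 1 − P(present | H) for each absent clinical feature):
  Neyis's disease: 0.32 × 0.21 × 0.57 × (1 − 0.28) = 0.027579
  Ostion disorder: 0.15 × 0.82 × 0.36 × (1 − 0.73) = 0.011956
  Galast syndrome: 0.37 × 0.64 × 0.44 × (1 − 0.86) = 0.014587
  Neyettosis: 0.16 × 0.07 × 0.51 × (1 − 0.08) = 0.005255
The unnormalized weights sum to 0.059376.
P(Neyis's disease | evidence) ≈ 0.027579 / 0.059376 ≈ 0.464
P(Ostion disorder | evidence) ≈ 0.011956 / 0.059376 ≈ 0.201
P(Galast syndrome | evidence) ≈ 0.014587 / 0.059376 ≈ 0.246
P(Neyettosis | evidence) ≈ 0.005255 / 0.059376 ≈ 0.089
The largest is 0.464, so Neyis's disease is most probable.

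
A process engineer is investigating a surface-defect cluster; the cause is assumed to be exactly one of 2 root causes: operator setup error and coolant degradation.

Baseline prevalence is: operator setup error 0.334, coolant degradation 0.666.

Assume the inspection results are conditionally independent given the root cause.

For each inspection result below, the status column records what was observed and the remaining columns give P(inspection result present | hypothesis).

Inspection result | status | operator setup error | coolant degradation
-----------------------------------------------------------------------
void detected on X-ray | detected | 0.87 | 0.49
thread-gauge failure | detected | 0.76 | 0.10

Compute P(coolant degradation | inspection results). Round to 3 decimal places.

0.129

For each hypothesis, the unnormalized posterior weight is prior × product of the inspection result likelihoods:
  operator setup error: 0.334 × 0.87 × 0.76 = 0.22084
  coolant degradation: 0.666 × 0.49 × 0.10 = 0.032634
Normalizing constant Z = 0.22084 + 0.032634 = 0.25347.
P(coolant degradation | evidence) = 0.032634 / 0.25347 ≈ 0.129.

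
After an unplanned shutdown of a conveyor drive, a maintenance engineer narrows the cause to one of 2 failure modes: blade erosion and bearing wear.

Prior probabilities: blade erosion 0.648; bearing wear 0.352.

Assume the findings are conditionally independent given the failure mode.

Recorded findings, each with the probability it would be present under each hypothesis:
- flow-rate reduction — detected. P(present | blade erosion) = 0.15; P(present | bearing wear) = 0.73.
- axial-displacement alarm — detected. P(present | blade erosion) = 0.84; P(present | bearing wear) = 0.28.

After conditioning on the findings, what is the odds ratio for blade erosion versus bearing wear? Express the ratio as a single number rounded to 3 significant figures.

Posterior odds equal prior odds times the likelihood ratio; only the two competing hypotheses matter.
  blade erosion: 0.648 × 0.15 × 0.84 = 0.081648
  bearing wear: 0.352 × 0.73 × 0.28 = 0.071949
Odds(blade erosion : bearing wear) = 0.081648 / 0.071949 ≈ 1.13.

1.13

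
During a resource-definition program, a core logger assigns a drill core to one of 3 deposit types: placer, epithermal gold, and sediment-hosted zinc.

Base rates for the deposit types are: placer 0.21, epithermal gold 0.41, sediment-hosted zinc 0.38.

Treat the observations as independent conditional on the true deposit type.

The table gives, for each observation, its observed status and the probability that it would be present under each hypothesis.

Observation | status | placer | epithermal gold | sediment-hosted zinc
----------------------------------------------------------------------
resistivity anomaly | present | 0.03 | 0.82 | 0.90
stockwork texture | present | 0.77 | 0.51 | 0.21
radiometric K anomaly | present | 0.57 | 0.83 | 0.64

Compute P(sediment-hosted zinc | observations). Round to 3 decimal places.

For each hypothesis, the unnormalized posterior weight is prior × product of the observation likelihoods:
  placer: 0.21 × 0.03 × 0.77 × 0.57 = 0.0027651
  epithermal gold: 0.41 × 0.82 × 0.51 × 0.83 = 0.14231
  sediment-hosted zinc: 0.38 × 0.90 × 0.21 × 0.64 = 0.045965
Normalizing constant Z = 0.0027651 + 0.14231 + 0.045965 = 0.19104.
P(sediment-hosted zinc | evidence) = 0.045965 / 0.19104 ≈ 0.241.

0.241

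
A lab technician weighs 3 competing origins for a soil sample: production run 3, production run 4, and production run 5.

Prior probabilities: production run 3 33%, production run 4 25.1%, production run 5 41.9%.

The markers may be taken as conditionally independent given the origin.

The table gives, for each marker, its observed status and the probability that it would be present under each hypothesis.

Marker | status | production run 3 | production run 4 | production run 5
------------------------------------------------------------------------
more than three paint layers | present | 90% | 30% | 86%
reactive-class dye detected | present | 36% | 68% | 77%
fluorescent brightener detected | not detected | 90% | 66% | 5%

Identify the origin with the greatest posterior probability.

By Bayes' rule with conditional independence, the unnormalized weight for each hypothesis is prior × ∏ likelihoods (using 1 − P(present | H) for each absent marker):
  production run 3: 0.330 × 0.90 × 0.36 × (1 − 0.90) = 0.010692
  production run 4: 0.251 × 0.30 × 0.68 × (1 − 0.66) = 0.017409
  production run 5: 0.419 × 0.86 × 0.77 × (1 − 0.05) = 0.26359
The unnormalized weights sum to 0.29169.
P(production run 3 | evidence) ≈ 0.010692 / 0.29169 ≈ 0.037
P(production run 4 | evidence) ≈ 0.017409 / 0.29169 ≈ 0.060
P(production run 5 | evidence) ≈ 0.26359 / 0.29169 ≈ 0.904
The largest is 0.904, so production run 5 is most probable.

production run 5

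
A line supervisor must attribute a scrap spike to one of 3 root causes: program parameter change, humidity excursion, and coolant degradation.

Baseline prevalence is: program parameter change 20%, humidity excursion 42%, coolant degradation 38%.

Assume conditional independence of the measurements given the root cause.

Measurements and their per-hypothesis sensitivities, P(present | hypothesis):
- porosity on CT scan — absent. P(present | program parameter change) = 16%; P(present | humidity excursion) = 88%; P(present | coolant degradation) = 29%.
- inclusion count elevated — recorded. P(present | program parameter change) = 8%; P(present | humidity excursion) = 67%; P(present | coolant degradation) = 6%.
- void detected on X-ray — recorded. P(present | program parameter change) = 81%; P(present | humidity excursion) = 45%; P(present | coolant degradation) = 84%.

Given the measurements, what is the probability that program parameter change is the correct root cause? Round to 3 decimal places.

0.274

For each hypothesis, the unnormalized posterior weight is prior × product of the measurement likelihoods (using 1 − P(present | H) for each absent measurement):
  program parameter change: 0.20 × (1 − 0.16) × 0.08 × 0.81 = 0.010886
  humidity excursion: 0.42 × (1 − 0.88) × 0.67 × 0.45 = 0.015196
  coolant degradation: 0.38 × (1 − 0.29) × 0.06 × 0.84 = 0.013598
Normalizing constant Z = 0.010886 + 0.015196 + 0.013598 = 0.03968.
P(program parameter change | evidence) = 0.010886 / 0.03968 ≈ 0.274.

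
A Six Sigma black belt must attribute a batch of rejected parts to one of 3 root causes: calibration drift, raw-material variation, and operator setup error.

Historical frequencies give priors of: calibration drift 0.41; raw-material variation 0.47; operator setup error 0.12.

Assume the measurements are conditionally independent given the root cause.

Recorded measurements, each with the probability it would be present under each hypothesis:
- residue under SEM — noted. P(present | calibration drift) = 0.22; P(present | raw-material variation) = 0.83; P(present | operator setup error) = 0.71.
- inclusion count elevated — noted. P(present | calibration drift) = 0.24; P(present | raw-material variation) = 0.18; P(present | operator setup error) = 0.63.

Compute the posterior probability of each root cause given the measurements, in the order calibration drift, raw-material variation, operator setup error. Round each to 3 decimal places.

By Bayes' rule with conditional independence, the unnormalized weight for each hypothesis is prior × ∏ likelihoods:
  calibration drift: 0.41 × 0.22 × 0.24 = 0.021648
  raw-material variation: 0.47 × 0.83 × 0.18 = 0.070218
  operator setup error: 0.12 × 0.71 × 0.63 = 0.053676
Marginal likelihood of the evidence = 0.14554.
P(calibration drift | evidence) = 0.021648 / 0.14554 ≈ 0.149
P(raw-material variation | evidence) = 0.070218 / 0.14554 ≈ 0.482
P(operator setup error | evidence) = 0.053676 / 0.14554 ≈ 0.369

0.149, 0.482, 0.369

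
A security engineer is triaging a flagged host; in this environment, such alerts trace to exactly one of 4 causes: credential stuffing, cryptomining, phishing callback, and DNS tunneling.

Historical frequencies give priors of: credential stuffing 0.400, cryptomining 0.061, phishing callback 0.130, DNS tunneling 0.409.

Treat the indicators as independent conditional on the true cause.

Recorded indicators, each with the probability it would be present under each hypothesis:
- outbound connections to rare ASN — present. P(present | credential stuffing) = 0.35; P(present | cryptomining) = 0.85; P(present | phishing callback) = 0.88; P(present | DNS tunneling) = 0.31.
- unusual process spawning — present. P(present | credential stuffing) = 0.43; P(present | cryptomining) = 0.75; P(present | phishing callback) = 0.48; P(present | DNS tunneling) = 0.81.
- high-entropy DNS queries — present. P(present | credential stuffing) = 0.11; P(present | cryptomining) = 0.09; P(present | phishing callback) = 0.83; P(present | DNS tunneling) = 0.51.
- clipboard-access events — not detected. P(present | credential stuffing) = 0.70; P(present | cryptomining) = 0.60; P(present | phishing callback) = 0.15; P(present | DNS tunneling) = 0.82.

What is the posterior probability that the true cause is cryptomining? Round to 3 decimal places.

0.027

For each hypothesis, the unnormalized posterior weight is prior × product of the indicator likelihoods (using 1 − P(present | H) for each absent indicator):
  credential stuffing: 0.400 × 0.35 × 0.43 × 0.11 × (1 − 0.70) = 0.0019866
  cryptomining: 0.061 × 0.85 × 0.75 × 0.09 × (1 − 0.60) = 0.0014
  phishing callback: 0.130 × 0.88 × 0.48 × 0.83 × (1 − 0.15) = 0.03874
  DNS tunneling: 0.409 × 0.31 × 0.81 × 0.51 × (1 − 0.82) = 0.0094279
Normalizing constant Z = 0.0019866 + 0.0014 + 0.03874 + 0.0094279 = 0.051555.
P(cryptomining | evidence) = 0.0014 / 0.051555 ≈ 0.027.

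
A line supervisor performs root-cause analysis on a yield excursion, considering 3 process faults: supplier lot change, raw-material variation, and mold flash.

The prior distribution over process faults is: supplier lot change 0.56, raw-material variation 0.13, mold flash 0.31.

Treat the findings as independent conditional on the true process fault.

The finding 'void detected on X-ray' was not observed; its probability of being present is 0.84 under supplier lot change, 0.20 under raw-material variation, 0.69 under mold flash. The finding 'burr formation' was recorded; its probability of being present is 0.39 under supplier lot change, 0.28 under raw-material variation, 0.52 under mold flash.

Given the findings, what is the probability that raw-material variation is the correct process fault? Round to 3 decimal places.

0.255

Multiply each prior by the joint likelihood of the evidence pattern (using 1 − P(present | H) for each absent finding):
  supplier lot change: 0.56 × (1 − 0.84) × 0.39 = 0.034944
  raw-material variation: 0.13 × (1 − 0.20) × 0.28 = 0.02912
  mold flash: 0.31 × (1 − 0.69) × 0.52 = 0.049972
The unnormalized weights sum to 0.11404.
P(raw-material variation | evidence) = 0.02912 / 0.11404 ≈ 0.255.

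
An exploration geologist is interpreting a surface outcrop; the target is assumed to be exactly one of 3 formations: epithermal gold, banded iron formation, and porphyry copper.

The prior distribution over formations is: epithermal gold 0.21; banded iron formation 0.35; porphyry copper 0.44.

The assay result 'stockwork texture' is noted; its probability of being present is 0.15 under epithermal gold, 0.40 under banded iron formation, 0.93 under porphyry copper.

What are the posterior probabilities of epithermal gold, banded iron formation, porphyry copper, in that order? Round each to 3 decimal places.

Multiply each prior by the likelihood of the assay result:
  epithermal gold: 0.21 × 0.15 = 0.0315
  banded iron formation: 0.35 × 0.40 = 0.14
  porphyry copper: 0.44 × 0.93 = 0.4092
Marginal likelihood of the evidence = 0.5807.
P(epithermal gold | evidence) = 0.0315 / 0.5807 ≈ 0.054
P(banded iron formation | evidence) = 0.14 / 0.5807 ≈ 0.241
P(porphyry copper | evidence) = 0.4092 / 0.5807 ≈ 0.705

0.054, 0.241, 0.705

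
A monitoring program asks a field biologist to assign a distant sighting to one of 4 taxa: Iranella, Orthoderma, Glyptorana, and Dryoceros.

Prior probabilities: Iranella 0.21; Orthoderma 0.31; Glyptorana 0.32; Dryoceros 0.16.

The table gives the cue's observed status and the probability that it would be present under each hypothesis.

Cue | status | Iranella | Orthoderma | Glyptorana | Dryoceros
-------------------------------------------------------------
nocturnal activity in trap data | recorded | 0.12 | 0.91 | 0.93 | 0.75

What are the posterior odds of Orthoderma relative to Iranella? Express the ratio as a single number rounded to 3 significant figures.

11.2

Posterior odds equal prior odds times the likelihood ratio; only the two competing hypotheses matter.
  Orthoderma: 0.31 × 0.91 = 0.2821
  Iranella: 0.21 × 0.12 = 0.0252
Odds(Orthoderma : Iranella) = 0.2821 / 0.0252 ≈ 11.2.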